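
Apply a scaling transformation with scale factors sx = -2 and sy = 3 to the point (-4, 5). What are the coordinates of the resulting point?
(8, 15)

Scaling matrix:
[[-2, 0], [0, 3]]
Result: (-4 × -2, 5 × 3) = (8, 15)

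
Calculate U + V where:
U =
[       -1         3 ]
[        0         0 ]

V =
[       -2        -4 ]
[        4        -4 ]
U + V =
[       -3        -1 ]
[        4        -4 ]

Matrix addition is elementwise: (U+V)[i][j] = U[i][j] + V[i][j].
  (U+V)[0][0] = (-1) + (-2) = -3
  (U+V)[0][1] = (3) + (-4) = -1
  (U+V)[1][0] = (0) + (4) = 4
  (U+V)[1][1] = (0) + (-4) = -4
U + V =
[       -3        -1 ]
[        4        -4 ]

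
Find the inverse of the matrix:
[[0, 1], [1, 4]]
[[-4, 1], [1, 0]]

For [[a,b],[c,d]], inverse = (1/det)·[[d,-b],[-c,a]]
det = 0·4 - 1·1 = -1
Inverse = (1/-1)·[[4, -1], [-1, 0]]
        = [[-4, 1], [1, 0]]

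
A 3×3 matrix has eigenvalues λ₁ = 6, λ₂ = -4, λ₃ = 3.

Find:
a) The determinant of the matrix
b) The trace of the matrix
det = -72, trace = 5

Two standard eigenvalue identities:
- det(A) equals the product of the eigenvalues (counted with multiplicity).
- trace(A) equals the sum of the eigenvalues.
det(A) = (6)*(-4)*(3) = -72.
trace(A) = 6 - 4 + 3 = 5.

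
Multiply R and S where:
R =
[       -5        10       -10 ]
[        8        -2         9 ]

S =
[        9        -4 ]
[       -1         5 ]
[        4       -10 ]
RS =
[      -95       170 ]
[      110      -132 ]

Matrix multiplication: (RS)[i][j] = sum over k of R[i][k] * S[k][j].
  (RS)[0][0] = (-5)*(9) + (10)*(-1) + (-10)*(4) = -95
  (RS)[0][1] = (-5)*(-4) + (10)*(5) + (-10)*(-10) = 170
  (RS)[1][0] = (8)*(9) + (-2)*(-1) + (9)*(4) = 110
  (RS)[1][1] = (8)*(-4) + (-2)*(5) + (9)*(-10) = -132
RS =
[      -95       170 ]
[      110      -132 ]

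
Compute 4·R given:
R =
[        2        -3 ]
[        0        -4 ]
4R =
[        8       -12 ]
[        0       -16 ]

Scalar multiplication is elementwise: (4R)[i][j] = 4 * R[i][j].
  (4R)[0][0] = 4 * (2) = 8
  (4R)[0][1] = 4 * (-3) = -12
  (4R)[1][0] = 4 * (0) = 0
  (4R)[1][1] = 4 * (-4) = -16
4R =
[        8       -12 ]
[        0       -16 ]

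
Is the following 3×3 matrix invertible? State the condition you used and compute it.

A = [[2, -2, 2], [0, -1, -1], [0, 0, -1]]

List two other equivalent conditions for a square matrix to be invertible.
Yes, invertible; det(A) = 2 ≠ 0. Equivalent conditions: rank(A) = 3; Ax = 0 has only the trivial solution; 0 is not an eigenvalue; the columns of A are linearly independent.

To check invertibility, compute det(A).
The given matrix is triangular, so det(A) equals the product of its diagonal entries = 2 ≠ 0.
Since det(A) ≠ 0, A is invertible.
Equivalent conditions for a square matrix A to be invertible:
- rank(A) = 3 (full rank).
- The homogeneous system Ax = 0 has only the trivial solution x = 0.
- 0 is not an eigenvalue of A.
- The columns (equivalently rows) of A are linearly independent.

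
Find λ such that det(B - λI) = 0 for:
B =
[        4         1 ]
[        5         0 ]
λ = -1, 5

Solve det(B - λI) = 0. For a 2×2 matrix the characteristic equation is λ² - (trace)λ + det = 0.
trace(B) = a + d = 4 + 0 = 4.
det(B) = a*d - b*c = (4)*(0) - (1)*(5) = 0 - 5 = -5.
Characteristic equation: λ² - (4)λ + (-5) = 0.
Discriminant = (4)² - 4*(-5) = 16 + 20 = 36.
λ = (4 ± √36) / 2 = (4 ± 6) / 2 = -1, 5.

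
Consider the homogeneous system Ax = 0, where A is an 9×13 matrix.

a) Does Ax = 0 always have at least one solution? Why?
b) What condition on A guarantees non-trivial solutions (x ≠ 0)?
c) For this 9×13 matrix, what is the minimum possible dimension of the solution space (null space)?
a) Yes, x = 0 is always a solution. b) When A has linearly dependent columns (rank < n). c) Minimum nullity = 4.

a) x = 0 satisfies A·0 = 0, so the zero vector is always a solution.
b) Non-trivial solutions exist iff the columns of A are linearly dependent, equivalently rank(A) < n (the number of columns).
c) By rank-nullity, rank(A) + nullity(A) = n = 13. Since A has only 9 rows, rank(A) ≤ 9, so nullity(A) ≥ 13 - 9 = 4.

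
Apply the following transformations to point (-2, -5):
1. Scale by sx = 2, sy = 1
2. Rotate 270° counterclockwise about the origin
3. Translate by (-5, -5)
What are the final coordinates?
(-10, -1)

Step 1: Scale → (-4, -5)
Step 2: Rotate 270° → (-5, 4)
Step 3: Translate → (-10, -1)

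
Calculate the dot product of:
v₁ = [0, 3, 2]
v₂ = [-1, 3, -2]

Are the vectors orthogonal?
5, No

The dot product is the sum of products of corresponding components.
v₁·v₂ = (0)*(-1) + (3)*(3) + (2)*(-2) = 0 + 9 - 4 = 5.
Two vectors are orthogonal iff their dot product is 0; here the dot product is 5, so the vectors are not orthogonal.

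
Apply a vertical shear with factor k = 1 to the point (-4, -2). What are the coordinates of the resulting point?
(-4, -6)

Shear matrix for vertical shear with factor k = 1:
[[1, 0], [1, 1]]
Result: (-4, -2) → (-4, -6)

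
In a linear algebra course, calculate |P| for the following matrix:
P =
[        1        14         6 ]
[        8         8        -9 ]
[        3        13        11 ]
det(P) = -925

Expand along row 0 (cofactor expansion): det(P) = a*(e*i - f*h) - b*(d*i - f*g) + c*(d*h - e*g), where the 3×3 is [[a, b, c], [d, e, f], [g, h, i]].
Minor M_00 = (8)*(11) - (-9)*(13) = 88 + 117 = 205.
Minor M_01 = (8)*(11) - (-9)*(3) = 88 + 27 = 115.
Minor M_02 = (8)*(13) - (8)*(3) = 104 - 24 = 80.
det(P) = (1)*(205) - (14)*(115) + (6)*(80) = 205 - 1610 + 480 = -925.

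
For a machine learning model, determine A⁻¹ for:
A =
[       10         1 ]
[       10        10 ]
det(A) = 90
A⁻¹ =
[      1/9     -1/90 ]
[     -1/9       1/9 ]

For a 2×2 matrix A = [[a, b], [c, d]] with det(A) ≠ 0, A⁻¹ = (1/det(A)) * [[d, -b], [-c, a]].
det(A) = (10)*(10) - (1)*(10) = 100 - 10 = 90.
A⁻¹ = (1/90) * [[10, -1], [-10, 10]].
Dividing each entry by 90 and reducing:
A⁻¹ =
[      1/9     -1/90 ]
[     -1/9       1/9 ]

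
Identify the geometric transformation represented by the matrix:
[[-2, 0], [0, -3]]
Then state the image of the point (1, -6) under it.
non-uniform scaling by (-2, -3); image of (1, -6) is (-2, 18)

This is diagonal with distinct entries, so it scales the x-axis by -2 and the y-axis by -3.
The matrix [[-2, 0], [0, -3]] represents: non-uniform scaling by (-2, -3).
Applying it to (1, -6): [-2·1 + 0·-6, 0·1 + -3·-6] = (-2, 18).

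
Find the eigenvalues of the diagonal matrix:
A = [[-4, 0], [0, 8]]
λ₁ = -4, λ₂ = 8

The characteristic polynomial of A is det(A - λI) = (-4 - λ)(8 - λ) = 0.
The roots are λ = -4 and λ = 8, so the eigenvalues are the diagonal entries.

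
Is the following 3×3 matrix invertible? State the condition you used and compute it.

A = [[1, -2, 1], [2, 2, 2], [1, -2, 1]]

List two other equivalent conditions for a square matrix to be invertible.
No, not invertible; det(A) = 0 (two rows are equal, so the rows are linearly dependent). Equivalent conditions (failing for this A): rank(A) < 3; Ax = 0 has non-trivial solutions; 0 is an eigenvalue; the columns are linearly dependent.

To check invertibility, compute det(A).
In this matrix, row 0 and the last row are identical, so one row is a scalar multiple of another and the rows are linearly dependent.
A matrix with linearly dependent rows has det = 0 and is not invertible.
Equivalent failed conditions:
- rank(A) < 3.
- Ax = 0 has non-trivial solutions.
- 0 is an eigenvalue.
- The columns are linearly dependent.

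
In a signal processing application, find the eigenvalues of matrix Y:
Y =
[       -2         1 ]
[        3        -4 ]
λ = -5, -1

Solve det(Y - λI) = 0. For a 2×2 matrix the characteristic equation is λ² - (trace)λ + det = 0.
trace(Y) = a + d = -2 - 4 = -6.
det(Y) = a*d - b*c = (-2)*(-4) - (1)*(3) = 8 - 3 = 5.
Characteristic equation: λ² - (-6)λ + (5) = 0.
Discriminant = (-6)² - 4*(5) = 36 - 20 = 16.
λ = (-6 ± √16) / 2 = (-6 ± 4) / 2 = -5, -1.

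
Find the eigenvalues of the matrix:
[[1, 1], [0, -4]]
λ = -4 and λ = 1

Characteristic equation: det(A - λI) = 0
λ² - (trace)λ + (det) = 0
λ² - (-3)λ + (-4) = 0
λ² + 3λ - 4 = 0
Solving: λ = -4, 1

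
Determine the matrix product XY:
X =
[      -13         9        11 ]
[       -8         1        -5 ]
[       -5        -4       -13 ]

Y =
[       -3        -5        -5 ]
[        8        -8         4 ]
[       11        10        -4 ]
XY =
[      232       103        57 ]
[      -23       -18        64 ]
[     -160       -73        61 ]

Matrix multiplication: (XY)[i][j] = sum over k of X[i][k] * Y[k][j].
  (XY)[0][0] = (-13)*(-3) + (9)*(8) + (11)*(11) = 232
  (XY)[0][1] = (-13)*(-5) + (9)*(-8) + (11)*(10) = 103
  (XY)[0][2] = (-13)*(-5) + (9)*(4) + (11)*(-4) = 57
  (XY)[1][0] = (-8)*(-3) + (1)*(8) + (-5)*(11) = -23
  (XY)[1][1] = (-8)*(-5) + (1)*(-8) + (-5)*(10) = -18
  (XY)[1][2] = (-8)*(-5) + (1)*(4) + (-5)*(-4) = 64
  (XY)[2][0] = (-5)*(-3) + (-4)*(8) + (-13)*(11) = -160
  (XY)[2][1] = (-5)*(-5) + (-4)*(-8) + (-13)*(10) = -73
  (XY)[2][2] = (-5)*(-5) + (-4)*(4) + (-13)*(-4) = 61
XY =
[      232       103        57 ]
[      -23       -18        64 ]
[     -160       -73        61 ]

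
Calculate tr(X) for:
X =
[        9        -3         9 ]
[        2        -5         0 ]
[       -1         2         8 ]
tr(X) = 9 - 5 + 8 = 12

The trace of a square matrix is the sum of its diagonal entries.
Diagonal entries of X: X[0][0] = 9, X[1][1] = -5, X[2][2] = 8.
tr(X) = 9 - 5 + 8 = 12.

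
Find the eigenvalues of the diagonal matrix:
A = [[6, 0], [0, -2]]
λ₁ = 6, λ₂ = -2

The characteristic polynomial of A is det(A - λI) = (6 - λ)(-2 - λ) = 0.
The roots are λ = 6 and λ = -2, so the eigenvalues are the diagonal entries.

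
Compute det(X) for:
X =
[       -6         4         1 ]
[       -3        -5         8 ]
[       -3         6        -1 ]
det(X) = 117

Expand along row 0 (cofactor expansion): det(X) = a*(e*i - f*h) - b*(d*i - f*g) + c*(d*h - e*g), where the 3×3 is [[a, b, c], [d, e, f], [g, h, i]].
Minor M_00 = (-5)*(-1) - (8)*(6) = 5 - 48 = -43.
Minor M_01 = (-3)*(-1) - (8)*(-3) = 3 + 24 = 27.
Minor M_02 = (-3)*(6) - (-5)*(-3) = -18 - 15 = -33.
det(X) = (-6)*(-43) - (4)*(27) + (1)*(-33) = 258 - 108 - 33 = 117.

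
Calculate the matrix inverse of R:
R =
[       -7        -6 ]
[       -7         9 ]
det(R) = -105
R⁻¹ =
[    -3/35     -2/35 ]
[    -1/15      1/15 ]

For a 2×2 matrix R = [[a, b], [c, d]] with det(R) ≠ 0, R⁻¹ = (1/det(R)) * [[d, -b], [-c, a]].
det(R) = (-7)*(9) - (-6)*(-7) = -63 - 42 = -105.
R⁻¹ = (1/-105) * [[9, 6], [7, -7]].
Dividing each entry by -105 and reducing:
R⁻¹ =
[    -3/35     -2/35 ]
[    -1/15      1/15 ]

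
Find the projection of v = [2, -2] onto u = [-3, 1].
[12/5, -4/5]

The projection of v onto u is proj_u(v) = ((v·u) / (u·u)) · u.
v·u = (2)*(-3) + (-2)*(1) = -8.
u·u = (-3)*(-3) + (1)*(1) = 10.
coefficient = -8 / 10 = -4/5.
proj_u(v) = -4/5 · [-3, 1] = [12/5, -4/5].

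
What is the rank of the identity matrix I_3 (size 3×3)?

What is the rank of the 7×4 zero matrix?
rank(I_3) = 3, rank(0) = 0

The identity I_3 has 3 columns that are the standard basis vectors e_1, …, e_3. These are linearly independent, so all 3 columns are pivots and rank(I_3) = 3.
The 7×4 zero matrix has every entry zero, so every row is the zero row and there are no pivots; rank(0) = 0.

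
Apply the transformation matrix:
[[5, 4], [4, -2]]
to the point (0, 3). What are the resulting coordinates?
(12, -6)

Matrix multiplication:
[[5, 4], [4, -2]] × [0, 3]ᵀ
= [5×0 + 4×3, 4×0 + -2×3]ᵀ
= [12.0000, -6.0000]ᵀ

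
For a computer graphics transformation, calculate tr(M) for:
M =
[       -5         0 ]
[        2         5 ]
tr(M) = -5 + 5 = 0

The trace of a square matrix is the sum of its diagonal entries.
Diagonal entries of M: M[0][0] = -5, M[1][1] = 5.
tr(M) = -5 + 5 = 0.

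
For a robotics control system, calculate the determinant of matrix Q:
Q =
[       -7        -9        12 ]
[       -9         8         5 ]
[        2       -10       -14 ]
det(Q) = 2366

Expand along row 0 (cofactor expansion): det(Q) = a*(e*i - f*h) - b*(d*i - f*g) + c*(d*h - e*g), where the 3×3 is [[a, b, c], [d, e, f], [g, h, i]].
Minor M_00 = (8)*(-14) - (5)*(-10) = -112 + 50 = -62.
Minor M_01 = (-9)*(-14) - (5)*(2) = 126 - 10 = 116.
Minor M_02 = (-9)*(-10) - (8)*(2) = 90 - 16 = 74.
det(Q) = (-7)*(-62) - (-9)*(116) + (12)*(74) = 434 + 1044 + 888 = 2366.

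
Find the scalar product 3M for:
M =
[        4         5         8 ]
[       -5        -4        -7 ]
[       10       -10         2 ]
3M =
[       12        15        24 ]
[      -15       -12       -21 ]
[       30       -30         6 ]

Scalar multiplication is elementwise: (3M)[i][j] = 3 * M[i][j].
  (3M)[0][0] = 3 * (4) = 12
  (3M)[0][1] = 3 * (5) = 15
  (3M)[0][2] = 3 * (8) = 24
  (3M)[1][0] = 3 * (-5) = -15
  (3M)[1][1] = 3 * (-4) = -12
  (3M)[1][2] = 3 * (-7) = -21
  (3M)[2][0] = 3 * (10) = 30
  (3M)[2][1] = 3 * (-10) = -30
  (3M)[2][2] = 3 * (2) = 6
3M =
[       12        15        24 ]
[      -15       -12       -21 ]
[       30       -30         6 ]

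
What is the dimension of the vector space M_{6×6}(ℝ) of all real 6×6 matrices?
Dimension = 36

A real 6×6 matrix is determined by its 6·6 = 36 independent entries.
A standard basis is {E_ij : 1 ≤ i ≤ 6, 1 ≤ j ≤ 6}, where E_ij has a 1 in position (i, j) and 0 elsewhere — there are 36 such matrices, and they are linearly independent and span M_{6×6}(ℝ).
Therefore dim(M_{6×6}(ℝ)) = 36.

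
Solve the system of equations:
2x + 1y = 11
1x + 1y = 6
x = 5, y = 1

Use elimination (row reduction):
Equation 1: 2x + 1y = 11.
Equation 2: 1x + 1y = 6.
Multiply Eq1 by 1 and Eq2 by 2: 2x + 1y = 11;  2x + 2y = 12.
Subtract: (1)y = 1, so y = 1.
Back-substitute into Eq1: 2x + 1*(1) = 11, so x = 5.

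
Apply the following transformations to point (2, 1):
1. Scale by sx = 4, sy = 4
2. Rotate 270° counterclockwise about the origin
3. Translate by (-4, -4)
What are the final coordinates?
(0, -12)

Step 1: Scale → (8, 4)
Step 2: Rotate 270° → (4, -8)
Step 3: Translate → (0, -12)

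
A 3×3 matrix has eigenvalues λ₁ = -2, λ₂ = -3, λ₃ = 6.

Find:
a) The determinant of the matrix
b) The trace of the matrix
det = 36, trace = 1

Two standard eigenvalue identities:
- det(A) equals the product of the eigenvalues (counted with multiplicity).
- trace(A) equals the sum of the eigenvalues.
det(A) = (-2)*(-3)*(6) = 36.
trace(A) = -2 - 3 + 6 = 1.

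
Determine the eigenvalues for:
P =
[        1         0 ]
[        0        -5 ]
λ = -5, 1

Solve det(P - λI) = 0. For a 2×2 matrix the characteristic equation is λ² - (trace)λ + det = 0.
trace(P) = a + d = 1 - 5 = -4.
det(P) = a*d - b*c = (1)*(-5) - (0)*(0) = -5 - 0 = -5.
Characteristic equation: λ² - (-4)λ + (-5) = 0.
Discriminant = (-4)² - 4*(-5) = 16 + 20 = 36.
λ = (-4 ± √36) / 2 = (-4 ± 6) / 2 = -5, 1.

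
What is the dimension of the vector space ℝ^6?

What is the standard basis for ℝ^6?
Dimension = 6; standard basis = {e_1, e_2, e_3, …, e_6}

ℝ^6 is the space of 6-tuples of real numbers; its dimension is 6.
The standard basis consists of 6 vectors: e_1, e_2, e_3, …, e_6, where e_i is the vector with 1 in position i and 0 elsewhere.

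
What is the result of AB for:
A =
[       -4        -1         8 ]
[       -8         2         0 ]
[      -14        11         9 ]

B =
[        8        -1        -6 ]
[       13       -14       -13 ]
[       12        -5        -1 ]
AB =
[       51       -22        29 ]
[      -38       -20        22 ]
[      139      -185       -68 ]

Matrix multiplication: (AB)[i][j] = sum over k of A[i][k] * B[k][j].
  (AB)[0][0] = (-4)*(8) + (-1)*(13) + (8)*(12) = 51
  (AB)[0][1] = (-4)*(-1) + (-1)*(-14) + (8)*(-5) = -22
  (AB)[0][2] = (-4)*(-6) + (-1)*(-13) + (8)*(-1) = 29
  (AB)[1][0] = (-8)*(8) + (2)*(13) + (0)*(12) = -38
  (AB)[1][1] = (-8)*(-1) + (2)*(-14) + (0)*(-5) = -20
  (AB)[1][2] = (-8)*(-6) + (2)*(-13) + (0)*(-1) = 22
  (AB)[2][0] = (-14)*(8) + (11)*(13) + (9)*(12) = 139
  (AB)[2][1] = (-14)*(-1) + (11)*(-14) + (9)*(-5) = -185
  (AB)[2][2] = (-14)*(-6) + (11)*(-13) + (9)*(-1) = -68
AB =
[       51       -22        29 ]
[      -38       -20        22 ]
[      139      -185       -68 ]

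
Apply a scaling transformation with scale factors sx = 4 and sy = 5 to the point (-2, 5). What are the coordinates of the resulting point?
(-8, 25)

Scaling matrix:
[[4, 0], [0, 5]]
Result: (-2 × 4, 5 × 5) = (-8, 25)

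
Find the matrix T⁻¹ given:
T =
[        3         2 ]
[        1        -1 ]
det(T) = -5
T⁻¹ =
[      1/5       2/5 ]
[      1/5      -3/5 ]

For a 2×2 matrix T = [[a, b], [c, d]] with det(T) ≠ 0, T⁻¹ = (1/det(T)) * [[d, -b], [-c, a]].
det(T) = (3)*(-1) - (2)*(1) = -3 - 2 = -5.
T⁻¹ = (1/-5) * [[-1, -2], [-1, 3]].
Dividing each entry by -5 and reducing:
T⁻¹ =
[      1/5       2/5 ]
[      1/5      -3/5 ]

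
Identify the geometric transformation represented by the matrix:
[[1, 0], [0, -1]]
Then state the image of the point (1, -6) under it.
reflection across the x-axis; image of (1, -6) is (1, 6)

This is a symmetric orthogonal matrix with determinant -1, which characterizes a reflection in ℝ².
The matrix [[1, 0], [0, -1]] represents: reflection across the x-axis.
Applying it to (1, -6): [1·1 + 0·-6, 0·1 + -1·-6] = (1, 6).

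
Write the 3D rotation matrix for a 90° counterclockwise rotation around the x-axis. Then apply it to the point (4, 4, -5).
R = [[1, 0, 0], [0, 0, -1], [0, 1, 0]]; R·(4, 4, -5) = (4, 5, 4)

Rotation matrix for 90° around x-axis:
cos(90°) = 0, sin(90°) = 1
R = [[1, 0, 0], [0, 0, -1], [0, 1, 0]]
Apply to (4, 4, -5): R·[4, 4, -5]ᵀ = (4, 5, 4)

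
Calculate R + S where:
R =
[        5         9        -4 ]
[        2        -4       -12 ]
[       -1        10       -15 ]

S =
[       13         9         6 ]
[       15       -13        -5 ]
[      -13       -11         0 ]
R + S =
[       18        18         2 ]
[       17       -17       -17 ]
[      -14        -1       -15 ]

Matrix addition is elementwise: (R+S)[i][j] = R[i][j] + S[i][j].
  (R+S)[0][0] = (5) + (13) = 18
  (R+S)[0][1] = (9) + (9) = 18
  (R+S)[0][2] = (-4) + (6) = 2
  (R+S)[1][0] = (2) + (15) = 17
  (R+S)[1][1] = (-4) + (-13) = -17
  (R+S)[1][2] = (-12) + (-5) = -17
  (R+S)[2][0] = (-1) + (-13) = -14
  (R+S)[2][1] = (10) + (-11) = -1
  (R+S)[2][2] = (-15) + (0) = -15
R + S =
[       18        18         2 ]
[       17       -17       -17 ]
[      -14        -1       -15 ]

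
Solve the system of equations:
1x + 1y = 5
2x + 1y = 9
x = 4, y = 1

Use elimination (row reduction):
Equation 1: 1x + 1y = 5.
Equation 2: 2x + 1y = 9.
Multiply Eq1 by 2 and Eq2 by 1: 2x + 2y = 10;  2x + 1y = 9.
Subtract: (-1)y = -1, so y = 1.
Back-substitute into Eq1: 1x + 1*(1) = 5, so x = 4.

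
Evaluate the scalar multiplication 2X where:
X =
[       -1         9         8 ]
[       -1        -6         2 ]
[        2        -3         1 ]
2X =
[       -2        18        16 ]
[       -2       -12         4 ]
[        4        -6         2 ]

Scalar multiplication is elementwise: (2X)[i][j] = 2 * X[i][j].
  (2X)[0][0] = 2 * (-1) = -2
  (2X)[0][1] = 2 * (9) = 18
  (2X)[0][2] = 2 * (8) = 16
  (2X)[1][0] = 2 * (-1) = -2
  (2X)[1][1] = 2 * (-6) = -12
  (2X)[1][2] = 2 * (2) = 4
  (2X)[2][0] = 2 * (2) = 4
  (2X)[2][1] = 2 * (-3) = -6
  (2X)[2][2] = 2 * (1) = 2
2X =
[       -2        18        16 ]
[       -2       -12         4 ]
[        4        -6         2 ]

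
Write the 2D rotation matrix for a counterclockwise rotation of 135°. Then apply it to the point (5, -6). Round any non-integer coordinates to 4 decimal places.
R = [[-√2/2, -√2/2], [√2/2, -√2/2]]; R·(5, -6) = (0.7071, 7.7782)

Rotation matrix formula: R(θ) = [[cos θ, -sin θ], [sin θ, cos θ]]
For θ = 135°:
cos(135°) = -√2/2
sin(135°) = √2/2
R = [[-√2/2, -√2/2], [√2/2, -√2/2]]
Apply to (5, -6): [-√2/2·5 + (-√2/2)·-6, √2/2·5 + -√2/2·-6] = (0.7071, 7.7782)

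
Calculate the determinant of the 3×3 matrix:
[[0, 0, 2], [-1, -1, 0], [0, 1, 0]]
-2

Expansion along first row:
det = 0·det([[-1,0],[1,0]]) - 0·det([[-1,0],[0,0]]) + 2·det([[-1,-1],[0,1]])
    = 0·(-1·0 - 0·1) - 0·(-1·0 - 0·0) + 2·(-1·1 - -1·0)
    = 0·0 - 0·0 + 2·-1
    = 0 + 0 + -2 = -2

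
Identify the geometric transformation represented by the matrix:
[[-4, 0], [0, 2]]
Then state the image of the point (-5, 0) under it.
non-uniform scaling by (-4, 2); image of (-5, 0) is (20, 0)

This is diagonal with distinct entries, so it scales the x-axis by -4 and the y-axis by 2.
The matrix [[-4, 0], [0, 2]] represents: non-uniform scaling by (-4, 2).
Applying it to (-5, 0): [-4·-5 + 0·0, 0·-5 + 2·0] = (20, 0).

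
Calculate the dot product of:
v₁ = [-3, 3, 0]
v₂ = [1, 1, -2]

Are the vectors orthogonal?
0, Yes

The dot product is the sum of products of corresponding components.
v₁·v₂ = (-3)*(1) + (3)*(1) + (0)*(-2) = -3 + 3 + 0 = 0.
Two vectors are orthogonal iff their dot product is 0; here the dot product is 0, so the vectors are orthogonal.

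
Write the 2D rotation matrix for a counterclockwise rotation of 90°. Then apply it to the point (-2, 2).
R = [[0, -1], [1, 0]]; R·(-2, 2) = (-2, -2)

Rotation matrix formula: R(θ) = [[cos θ, -sin θ], [sin θ, cos θ]]
For θ = 90°:
cos(90°) = 0
sin(90°) = 1
R = [[0, -1], [1, 0]]
Apply to (-2, 2): [0·-2 + (-1)·2, 1·-2 + 0·2] = (-2, -2)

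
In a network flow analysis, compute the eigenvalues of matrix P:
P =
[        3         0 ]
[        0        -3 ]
λ = -3, 3

Solve det(P - λI) = 0. For a 2×2 matrix the characteristic equation is λ² - (trace)λ + det = 0.
trace(P) = a + d = 3 - 3 = 0.
det(P) = a*d - b*c = (3)*(-3) - (0)*(0) = -9 - 0 = -9.
Characteristic equation: λ² - (0)λ + (-9) = 0.
Discriminant = (0)² - 4*(-9) = 0 + 36 = 36.
λ = (0 ± √36) / 2 = (0 ± 6) / 2 = -3, 3.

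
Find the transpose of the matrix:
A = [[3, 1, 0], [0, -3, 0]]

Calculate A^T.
[[3, 0], [1, -3], [0, 0]]

The transpose sends entry (i,j) to (j,i); rows become columns.
Row 0 of A: [3, 1, 0] -> column 0 of A^T.
Row 1 of A: [0, -3, 0] -> column 1 of A^T.
A^T = [[3, 0], [1, -3], [0, 0]]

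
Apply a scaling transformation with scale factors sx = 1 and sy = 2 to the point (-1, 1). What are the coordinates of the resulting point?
(-1, 2)

Scaling matrix:
[[1, 0], [0, 2]]
Result: (-1 × 1, 1 × 2) = (-1, 2)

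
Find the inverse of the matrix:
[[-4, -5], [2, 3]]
[[-3/2, -5/2], [1, 2]]

For [[a,b],[c,d]], inverse = (1/det)·[[d,-b],[-c,a]]
det = -4·3 - -5·2 = -2
Inverse = (1/-2)·[[3, 5], [-2, -4]]
        = [[-3/2, -5/2], [1, 2]]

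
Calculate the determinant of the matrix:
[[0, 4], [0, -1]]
0

For a 2×2 matrix [[a, b], [c, d]], det = ad - bc
det = (0)(-1) - (4)(0) = 0 - 0 = 0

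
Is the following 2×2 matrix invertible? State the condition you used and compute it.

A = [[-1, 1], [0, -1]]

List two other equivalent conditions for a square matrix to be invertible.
Yes, invertible; det(A) = 1 ≠ 0. Equivalent conditions: rank(A) = 2; Ax = 0 has only the trivial solution; 0 is not an eigenvalue; the columns of A are linearly independent.

To check invertibility, compute det(A).
The given matrix is triangular, so det(A) equals the product of its diagonal entries = 1 ≠ 0.
Since det(A) ≠ 0, A is invertible.
Equivalent conditions for a square matrix A to be invertible:
- rank(A) = 2 (full rank).
- The homogeneous system Ax = 0 has only the trivial solution x = 0.
- 0 is not an eigenvalue of A.
- The columns (equivalently rows) of A are linearly independent.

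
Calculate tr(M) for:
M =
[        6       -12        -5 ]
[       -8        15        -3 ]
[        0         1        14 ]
tr(M) = 6 + 15 + 14 = 35

The trace of a square matrix is the sum of its diagonal entries.
Diagonal entries of M: M[0][0] = 6, M[1][1] = 15, M[2][2] = 14.
tr(M) = 6 + 15 + 14 = 35.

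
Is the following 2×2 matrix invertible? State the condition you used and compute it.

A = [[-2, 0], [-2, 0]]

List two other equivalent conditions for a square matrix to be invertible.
No, not invertible; det(A) = 0 (two rows are equal, so the rows are linearly dependent). Equivalent conditions (failing for this A): rank(A) < 2; Ax = 0 has non-trivial solutions; 0 is an eigenvalue; the columns are linearly dependent.

To check invertibility, compute det(A).
In this matrix, row 0 and the last row are identical, so one row is a scalar multiple of another and the rows are linearly dependent.
A matrix with linearly dependent rows has det = 0 and is not invertible.
Equivalent failed conditions:
- rank(A) < 2.
- Ax = 0 has non-trivial solutions.
- 0 is an eigenvalue.
- The columns are linearly dependent.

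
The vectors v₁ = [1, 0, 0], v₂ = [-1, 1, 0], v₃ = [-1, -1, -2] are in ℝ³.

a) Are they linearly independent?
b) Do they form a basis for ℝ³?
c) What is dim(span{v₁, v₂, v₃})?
Yes independent, yes basis, dim = 3

Stack v₁, v₂, v₃ as rows of a 3×3 matrix.
[[1, 0, 0]; [-1, 1, 0]; [-1, -1, -2]] is already lower triangular with nonzero diagonal entries (1, 1, -2), so its determinant is the product of the diagonal entries, det = (1)·(1)·(-2) = -2 ≠ 0, and the rows are linearly independent.
Three linearly independent vectors in ℝ³ form a basis for ℝ³, so dim(span{v₁,v₂,v₃}) = 3.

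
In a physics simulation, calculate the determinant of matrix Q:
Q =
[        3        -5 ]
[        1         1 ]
det(Q) = 8

For a 2×2 matrix [[a, b], [c, d]], det = a*d - b*c.
det(Q) = (3)*(1) - (-5)*(1) = 3 + 5 = 8.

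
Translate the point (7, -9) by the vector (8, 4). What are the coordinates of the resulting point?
(15, -5)

Translation by (8, 4):
x' = 7 + 8 = 15
y' = -9 + 4 = -5
Homogeneous matrix: [[1, 0, 8], [0, 1, 4], [0, 0, 1]]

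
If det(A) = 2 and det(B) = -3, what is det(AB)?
-6

Use the multiplicative property of determinants: det(AB) = det(A)*det(B).
det(AB) = (2)*(-3) = -6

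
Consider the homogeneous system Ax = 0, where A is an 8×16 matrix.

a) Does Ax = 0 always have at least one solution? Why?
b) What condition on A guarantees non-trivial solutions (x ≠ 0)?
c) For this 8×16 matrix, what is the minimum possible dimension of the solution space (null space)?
a) Yes, x = 0 is always a solution. b) When A has linearly dependent columns (rank < n). c) Minimum nullity = 8.

a) x = 0 satisfies A·0 = 0, so the zero vector is always a solution.
b) Non-trivial solutions exist iff the columns of A are linearly dependent, equivalently rank(A) < n (the number of columns).
c) By rank-nullity, rank(A) + nullity(A) = n = 16. Since A has only 8 rows, rank(A) ≤ 8, so nullity(A) ≥ 16 - 8 = 8.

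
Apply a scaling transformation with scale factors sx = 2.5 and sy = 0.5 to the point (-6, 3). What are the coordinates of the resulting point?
(-15.0, 1.5)

Scaling matrix:
[[2.50, 0], [0, 0.50]]
Result: (-6 × 2.5, 3 × 0.5) = (-15.0, 1.5)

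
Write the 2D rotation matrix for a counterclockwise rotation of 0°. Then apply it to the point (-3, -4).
R = [[1, 0], [0, 1]]; R·(-3, -4) = (-3, -4)

Rotation matrix formula: R(θ) = [[cos θ, -sin θ], [sin θ, cos θ]]
For θ = 0°:
cos(0°) = 1
sin(0°) = 0
R = [[1, 0], [0, 1]]
Apply to (-3, -4): [1·-3 + (0)·-4, 0·-3 + 1·-4] = (-3, -4)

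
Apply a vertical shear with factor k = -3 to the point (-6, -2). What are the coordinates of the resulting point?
(-6, 16)

Shear matrix for vertical shear with factor k = -3:
[[1, 0], [-3, 1]]
Result: (-6, -2) → (-6, 16)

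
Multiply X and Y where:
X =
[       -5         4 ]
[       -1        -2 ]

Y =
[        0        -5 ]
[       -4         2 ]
XY =
[      -16        33 ]
[        8         1 ]

Matrix multiplication: (XY)[i][j] = sum over k of X[i][k] * Y[k][j].
  (XY)[0][0] = (-5)*(0) + (4)*(-4) = -16
  (XY)[0][1] = (-5)*(-5) + (4)*(2) = 33
  (XY)[1][0] = (-1)*(0) + (-2)*(-4) = 8
  (XY)[1][1] = (-1)*(-5) + (-2)*(2) = 1
XY =
[      -16        33 ]
[        8         1 ]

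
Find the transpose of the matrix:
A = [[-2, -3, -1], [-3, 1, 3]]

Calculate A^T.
[[-2, -3], [-3, 1], [-1, 3]]

The transpose sends entry (i,j) to (j,i); rows become columns.
Row 0 of A: [-2, -3, -1] -> column 0 of A^T.
Row 1 of A: [-3, 1, 3] -> column 1 of A^T.
A^T = [[-2, -3], [-3, 1], [-1, 3]]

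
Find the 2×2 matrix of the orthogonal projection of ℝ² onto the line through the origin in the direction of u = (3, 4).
[[9/25, 12/25], [12/25, 16/25]]

The orthogonal projection onto the line spanned by a nonzero vector u = (a, b) has matrix P = (u uᵀ) / (uᵀ u) = (1/(a² + b²)) · [[a², ab], [ab, b²]].
Here u = (3, 4), so a² + b² = 9 + 16 = 25.
P = (1/25) · [[9, 12], [12, 16]] = [[9/25, 12/25], [12/25, 16/25]].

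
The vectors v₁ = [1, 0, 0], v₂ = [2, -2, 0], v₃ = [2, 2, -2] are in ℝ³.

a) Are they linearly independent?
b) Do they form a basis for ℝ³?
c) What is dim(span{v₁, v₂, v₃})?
Yes independent, yes basis, dim = 3

Stack v₁, v₂, v₃ as rows of a 3×3 matrix.
[[1, 0, 0]; [2, -2, 0]; [2, 2, -2]] is already lower triangular with nonzero diagonal entries (1, -2, -2), so its determinant is the product of the diagonal entries, det = (1)·(-2)·(-2) = 4 ≠ 0, and the rows are linearly independent.
Three linearly independent vectors in ℝ³ form a basis for ℝ³, so dim(span{v₁,v₂,v₃}) = 3.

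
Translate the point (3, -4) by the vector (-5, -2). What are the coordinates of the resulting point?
(-2, -6)

Translation by (-5, -2):
x' = 3 + -5 = -2
y' = -4 + -2 = -6
Homogeneous matrix: [[1, 0, -5], [0, 1, -2], [0, 0, 1]]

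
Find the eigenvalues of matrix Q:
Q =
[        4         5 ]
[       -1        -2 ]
λ = -1, 3

Solve det(Q - λI) = 0. For a 2×2 matrix the characteristic equation is λ² - (trace)λ + det = 0.
trace(Q) = a + d = 4 - 2 = 2.
det(Q) = a*d - b*c = (4)*(-2) - (5)*(-1) = -8 + 5 = -3.
Characteristic equation: λ² - (2)λ + (-3) = 0.
Discriminant = (2)² - 4*(-3) = 4 + 12 = 16.
λ = (2 ± √16) / 2 = (2 ± 4) / 2 = -1, 3.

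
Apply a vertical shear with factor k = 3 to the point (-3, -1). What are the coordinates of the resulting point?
(-3, -10)

Shear matrix for vertical shear with factor k = 3:
[[1, 0], [3, 1]]
Result: (-3, -1) → (-3, -10)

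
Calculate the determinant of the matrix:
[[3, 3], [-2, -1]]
3

For a 2×2 matrix [[a, b], [c, d]], det = ad - bc
det = (3)(-1) - (3)(-2) = -3 - -6 = 3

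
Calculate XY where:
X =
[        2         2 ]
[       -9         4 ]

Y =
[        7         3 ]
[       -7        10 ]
XY =
[        0        26 ]
[      -91        13 ]

Matrix multiplication: (XY)[i][j] = sum over k of X[i][k] * Y[k][j].
  (XY)[0][0] = (2)*(7) + (2)*(-7) = 0
  (XY)[0][1] = (2)*(3) + (2)*(10) = 26
  (XY)[1][0] = (-9)*(7) + (4)*(-7) = -91
  (XY)[1][1] = (-9)*(3) + (4)*(10) = 13
XY =
[        0        26 ]
[      -91        13 ]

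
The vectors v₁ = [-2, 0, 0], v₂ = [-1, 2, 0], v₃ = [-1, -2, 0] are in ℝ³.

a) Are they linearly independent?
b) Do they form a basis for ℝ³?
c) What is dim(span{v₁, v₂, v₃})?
Not independent, not a basis, dim(span) = 2

Check whether v₃ can be written as a linear combination of v₁ and v₂.
v₃ = (1)·v₁ + (-1)·v₂ = [-1, -2, 0], so the three vectors are linearly dependent.
Thus they do not form a basis for ℝ³, and dim(span{v₁, v₂, v₃}) = 2 (spanned by v₁ and v₂).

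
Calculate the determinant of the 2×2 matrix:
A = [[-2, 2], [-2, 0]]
4

For A = [[a, b], [c, d]], det(A) = a*d - b*c.
det(A) = (-2)*(0) - (2)*(-2) = 0 - -4 = 4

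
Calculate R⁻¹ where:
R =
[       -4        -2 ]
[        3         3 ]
det(R) = -6
R⁻¹ =
[     -1/2      -1/3 ]
[      1/2       2/3 ]

For a 2×2 matrix R = [[a, b], [c, d]] with det(R) ≠ 0, R⁻¹ = (1/det(R)) * [[d, -b], [-c, a]].
det(R) = (-4)*(3) - (-2)*(3) = -12 + 6 = -6.
R⁻¹ = (1/-6) * [[3, 2], [-3, -4]].
Dividing each entry by -6 and reducing:
R⁻¹ =
[     -1/2      -1/3 ]
[      1/2       2/3 ]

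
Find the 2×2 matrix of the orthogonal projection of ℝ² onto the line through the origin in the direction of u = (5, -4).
[[25/41, -20/41], [-20/41, 16/41]]

The orthogonal projection onto the line spanned by a nonzero vector u = (a, b) has matrix P = (u uᵀ) / (uᵀ u) = (1/(a² + b²)) · [[a², ab], [ab, b²]].
Here u = (5, -4), so a² + b² = 25 + 16 = 41.
P = (1/41) · [[25, -20], [-20, 16]] = [[25/41, -20/41], [-20/41, 16/41]].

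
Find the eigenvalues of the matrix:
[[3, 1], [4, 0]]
λ = -1 and λ = 4

Characteristic equation: det(A - λI) = 0
λ² - (trace)λ + (det) = 0
λ² - (3)λ + (-4) = 0
λ² - 3λ - 4 = 0
Solving: λ = -1, 4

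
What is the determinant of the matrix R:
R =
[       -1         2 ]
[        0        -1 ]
det(R) = 1

For a 2×2 matrix [[a, b], [c, d]], det = a*d - b*c.
det(R) = (-1)*(-1) - (2)*(0) = 1 - 0 = 1.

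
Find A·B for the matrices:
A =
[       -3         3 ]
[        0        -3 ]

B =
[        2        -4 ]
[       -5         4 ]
AB =
[      -21        24 ]
[       15       -12 ]

Matrix multiplication: (AB)[i][j] = sum over k of A[i][k] * B[k][j].
  (AB)[0][0] = (-3)*(2) + (3)*(-5) = -21
  (AB)[0][1] = (-3)*(-4) + (3)*(4) = 24
  (AB)[1][0] = (0)*(2) + (-3)*(-5) = 15
  (AB)[1][1] = (0)*(-4) + (-3)*(4) = -12
AB =
[      -21        24 ]
[       15       -12 ]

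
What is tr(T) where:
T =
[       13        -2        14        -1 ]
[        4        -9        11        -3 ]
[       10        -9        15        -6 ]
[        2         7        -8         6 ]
tr(T) = 13 - 9 + 15 + 6 = 25

The trace of a square matrix is the sum of its diagonal entries.
Diagonal entries of T: T[0][0] = 13, T[1][1] = -9, T[2][2] = 15, T[3][3] = 6.
tr(T) = 13 - 9 + 15 + 6 = 25.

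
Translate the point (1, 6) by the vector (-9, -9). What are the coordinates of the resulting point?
(-8, -3)

Translation by (-9, -9):
x' = 1 + -9 = -8
y' = 6 + -9 = -3
Homogeneous matrix: [[1, 0, -9], [0, 1, -9], [0, 0, 1]]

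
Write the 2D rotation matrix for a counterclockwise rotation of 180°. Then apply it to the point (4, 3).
R = [[-1, 0], [0, -1]]; R·(4, 3) = (-4, -3)

Rotation matrix formula: R(θ) = [[cos θ, -sin θ], [sin θ, cos θ]]
For θ = 180°:
cos(180°) = -1
sin(180°) = 0
R = [[-1, 0], [0, -1]]
Apply to (4, 3): [-1·4 + (0)·3, 0·4 + -1·3] = (-4, -3)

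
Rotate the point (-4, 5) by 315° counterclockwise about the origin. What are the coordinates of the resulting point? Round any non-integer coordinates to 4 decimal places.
(0.7071, 6.3640)

Rotation matrix R(θ) = [[cos θ, -sin θ], [sin θ, cos θ]]; for θ = 315°:
R = [[√2/2, √2/2], [-√2/2, √2/2]]
Result: R × [-4, 5]ᵀ = [√2/2·-4 + (√2/2)·5, -√2/2·-4 + (√2/2)·5]ᵀ = (0.7071, 6.3640)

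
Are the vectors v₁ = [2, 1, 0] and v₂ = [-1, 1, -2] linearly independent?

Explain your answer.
Yes, linearly independent

Two vectors are linearly dependent iff one is a scalar multiple of the other.
No single scalar k satisfies v₂ = k·v₁ (the ratios of corresponding entries disagree), so v₁ and v₂ are linearly independent.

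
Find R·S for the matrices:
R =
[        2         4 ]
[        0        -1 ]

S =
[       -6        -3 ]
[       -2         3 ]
RS =
[      -20         6 ]
[        2        -3 ]

Matrix multiplication: (RS)[i][j] = sum over k of R[i][k] * S[k][j].
  (RS)[0][0] = (2)*(-6) + (4)*(-2) = -20
  (RS)[0][1] = (2)*(-3) + (4)*(3) = 6
  (RS)[1][0] = (0)*(-6) + (-1)*(-2) = 2
  (RS)[1][1] = (0)*(-3) + (-1)*(3) = -3
RS =
[      -20         6 ]
[        2        -3 ]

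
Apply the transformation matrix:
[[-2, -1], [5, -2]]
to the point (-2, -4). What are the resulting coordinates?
(8, -2)

Matrix multiplication:
[[-2, -1], [5, -2]] × [-2, -4]ᵀ
= [-2×-2 + -1×-4, 5×-2 + -2×-4]ᵀ
= [8.0000, -2.0000]ᵀ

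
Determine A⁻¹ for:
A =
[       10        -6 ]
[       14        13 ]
det(A) = 214
A⁻¹ =
[   13/214     3/107 ]
[   -7/107     5/107 ]

For a 2×2 matrix A = [[a, b], [c, d]] with det(A) ≠ 0, A⁻¹ = (1/det(A)) * [[d, -b], [-c, a]].
det(A) = (10)*(13) - (-6)*(14) = 130 + 84 = 214.
A⁻¹ = (1/214) * [[13, 6], [-14, 10]].
Dividing each entry by 214 and reducing:
A⁻¹ =
[   13/214     3/107 ]
[   -7/107     5/107 ]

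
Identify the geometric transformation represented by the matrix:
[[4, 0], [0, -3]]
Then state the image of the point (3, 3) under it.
non-uniform scaling by (4, -3); image of (3, 3) is (12, -9)

This is diagonal with distinct entries, so it scales the x-axis by 4 and the y-axis by -3.
The matrix [[4, 0], [0, -3]] represents: non-uniform scaling by (4, -3).
Applying it to (3, 3): [4·3 + 0·3, 0·3 + -3·3] = (12, -9).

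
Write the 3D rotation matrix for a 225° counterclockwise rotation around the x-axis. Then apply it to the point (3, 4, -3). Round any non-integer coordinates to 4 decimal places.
R = [[1, 0, 0], [0, -√2/2, √2/2], [0, -√2/2, -√2/2]]; R·(3, 4, -3) = (3.0000, -4.9497, -0.7071)

Rotation matrix for 225° around x-axis:
cos(225°) = -√2/2, sin(225°) = -√2/2
R = [[1, 0, 0], [0, -√2/2, √2/2], [0, -√2/2, -√2/2]]
Apply to (3, 4, -3): R·[3, 4, -3]ᵀ = (3.0000, -4.9497, -0.7071)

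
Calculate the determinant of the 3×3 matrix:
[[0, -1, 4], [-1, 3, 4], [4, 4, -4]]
-76

Expansion along first row:
det = 0·det([[3,4],[4,-4]]) - -1·det([[-1,4],[4,-4]]) + 4·det([[-1,3],[4,4]])
    = 0·(3·-4 - 4·4) - -1·(-1·-4 - 4·4) + 4·(-1·4 - 3·4)
    = 0·-28 - -1·-12 + 4·-16
    = 0 + -12 + -64 = -76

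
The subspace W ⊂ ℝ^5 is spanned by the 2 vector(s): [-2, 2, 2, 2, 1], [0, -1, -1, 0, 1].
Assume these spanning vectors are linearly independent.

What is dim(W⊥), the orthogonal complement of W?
dim(W⊥) = 3

For any subspace W of ℝ^n, dim(W) + dim(W⊥) = n (the whole-space dimension).
Here the given 2 vectors are linearly independent, so dim(W) = 2.
Thus dim(W⊥) = n - dim(W) = 5 - 2 = 3.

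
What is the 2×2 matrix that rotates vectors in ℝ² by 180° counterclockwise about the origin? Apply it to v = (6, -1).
R = [[-1, 0], [0, -1]]; R·v = (-6, 1)

A counterclockwise rotation by angle θ in ℝ² has matrix R(θ) = [[cos θ, -sin θ], [sin θ, cos θ]].
For θ = 180°: cos θ = -1, sin θ = 0.
R(180°) = [[-1, 0], [0, -1]].
R·v = [-1·6 + (0)·-1, 0·6 + -1·-1] = (-6, 1).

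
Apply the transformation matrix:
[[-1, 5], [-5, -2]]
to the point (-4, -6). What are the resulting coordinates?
(-26, 32)

Matrix multiplication:
[[-1, 5], [-5, -2]] × [-4, -6]ᵀ
= [-1×-4 + 5×-6, -5×-4 + -2×-6]ᵀ
= [-26.0000, 32.0000]ᵀ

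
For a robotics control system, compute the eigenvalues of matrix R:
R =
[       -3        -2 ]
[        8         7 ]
λ = -1, 5

Solve det(R - λI) = 0. For a 2×2 matrix the characteristic equation is λ² - (trace)λ + det = 0.
trace(R) = a + d = -3 + 7 = 4.
det(R) = a*d - b*c = (-3)*(7) - (-2)*(8) = -21 + 16 = -5.
Characteristic equation: λ² - (4)λ + (-5) = 0.
Discriminant = (4)² - 4*(-5) = 16 + 20 = 36.
λ = (4 ± √36) / 2 = (4 ± 6) / 2 = -1, 5.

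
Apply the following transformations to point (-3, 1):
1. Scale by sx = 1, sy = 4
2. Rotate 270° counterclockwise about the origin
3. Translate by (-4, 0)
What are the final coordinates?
(0, 3)

Step 1: Scale → (-3, 4)
Step 2: Rotate 270° → (4, 3)
Step 3: Translate → (0, 3)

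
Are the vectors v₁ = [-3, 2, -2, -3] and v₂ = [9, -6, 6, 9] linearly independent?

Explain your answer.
No, linearly dependent (v₂ = -3·v₁)

Check whether there is a scalar k with v₂ = k·v₁.
Comparing components, k = -3 satisfies -3·[-3, 2, -2, -3] = [9, -6, 6, 9].
Since v₂ is a scalar multiple of v₁, the two vectors are linearly dependent.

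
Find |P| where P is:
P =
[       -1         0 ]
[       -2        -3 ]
det(P) = 3

For a 2×2 matrix [[a, b], [c, d]], det = a*d - b*c.
det(P) = (-1)*(-3) - (0)*(-2) = 3 - 0 = 3.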